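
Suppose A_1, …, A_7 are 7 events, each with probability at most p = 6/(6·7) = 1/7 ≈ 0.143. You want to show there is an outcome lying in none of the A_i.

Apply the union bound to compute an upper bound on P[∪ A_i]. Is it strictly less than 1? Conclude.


Union bound: P[∪_{i=1}^{7} A_i] ≤ Σ_i P[A_i] ≤ 7·p = 7·(1/7) = 1.
Numerically: 1 ≈ 1.000.
Is 1 < 1? NO.
Since the bound 1 is ≥ 1, the union bound is uninformative here; it does NOT by itself certify existence.

7·p = 1 ≈ 1.000; existence NOT certified by the union bound.


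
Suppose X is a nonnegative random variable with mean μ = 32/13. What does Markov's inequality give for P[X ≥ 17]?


μ = E[X] = 32/13, a = 17.
Markov: P[X ≥ 17] ≤ μ/a = (32/13)/17 = 32/221.
Numerically: ≈ 0.1448.
(Since a = 17 > μ = 2.4615, the bound 32/221 is < 1 and informative.)

P[X ≥ 17] ≤ 32/221 ≈ 0.1448.


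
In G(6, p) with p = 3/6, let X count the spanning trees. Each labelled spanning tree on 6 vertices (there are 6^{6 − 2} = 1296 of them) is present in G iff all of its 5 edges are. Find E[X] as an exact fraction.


K_6 has 6^{6 − 2} = 1296 labelled spanning trees.
For each such spanning tree H, let X_H = 1 if all 5 edges of H are present in G. Then P[X_H = 1] = p^{5} = (1/2)^{5} = 1/32.
By linearity of expectation: E[X] = Σ_H E[X_H] = 1296 · p^{5} = 1296 · 1/32 = 81/2.
Numerically: E[X] ≈ 40.5.

E[X] = 1296 · (1/2)^{5} = 81/2 ≈ 40.5.


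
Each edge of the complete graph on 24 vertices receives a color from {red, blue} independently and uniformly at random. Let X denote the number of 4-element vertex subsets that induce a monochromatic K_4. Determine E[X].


Let X = Σ_S X_S over the C(24, 4) = 10626 subsets S of size 4, where X_S = 1 if the K_4 on S is monochromatic.
For a fixed S, the K_4 on S has C(4, 2) = 6 edges. P[all 6 edges red] = (1/2)^6, and likewise for blue, so P[monochromatic] = 2·(1/2)^6 = 2^{1 − 6} = 1/32.
Summing: E[X] = C(24, 4) · 2^{1 − 6} = 10626 · 1/32 = 5313/16.
Numerically: E[X] ≈ 332.0625.

E[X] = C(24,4)·2^(1−C(4,2)) = 5313/16 ≈ 332.0625.


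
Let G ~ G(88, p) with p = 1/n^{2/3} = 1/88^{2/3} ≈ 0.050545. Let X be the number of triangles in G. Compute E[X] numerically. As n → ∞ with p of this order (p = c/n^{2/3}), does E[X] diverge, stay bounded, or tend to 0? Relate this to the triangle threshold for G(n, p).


Number of potential triangles: C(88, 3) = 109736.
Each occurs with probability p³ ≈ (0.050545)³ ≈ 1.29132231e-04.
By linearity: E[X] = C(88, 3)·p³ ≈ 109736 · 1.29132231e-04 ≈ 14.170455.
Since α = 2/3 < 1, p = c/n^{2/3} ≫ 1/n is above the triangle threshold p ~ 1/n. Asymptotically E[X] ~ (c³/6)·n^{3(1−α)} = (1³/6)·n^{1} → ∞; triangles are abundant w.h.p.

E[X] ≈ 14.170455; in regime p = Θ(1/n^{2/3}) E[X] diverges (above the triangle threshold p ~ 1/n).


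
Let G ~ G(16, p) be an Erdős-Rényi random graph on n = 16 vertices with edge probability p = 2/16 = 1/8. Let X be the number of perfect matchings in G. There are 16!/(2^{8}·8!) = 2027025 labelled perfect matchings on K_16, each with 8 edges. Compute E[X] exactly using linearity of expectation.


K_16 has 16!/(2^{8}·8!) = 2027025 labelled perfect matchings.
For each such perfect matching H, let X_H = 1 if all 8 edges of H are present in G. Then P[X_H = 1] = p^{8} = (1/8)^{8} = 1/16777216.
By linearity: E[X] = Σ_H E[X_H] = 2027025 · p^{8} = 2027025 · 1/16777216 = 2027025/16777216.
Numerically: E[X] ≈ 0.1208.

E[X] = 2027025 · (1/8)^{8} = 2027025/16777216 ≈ 0.1208.


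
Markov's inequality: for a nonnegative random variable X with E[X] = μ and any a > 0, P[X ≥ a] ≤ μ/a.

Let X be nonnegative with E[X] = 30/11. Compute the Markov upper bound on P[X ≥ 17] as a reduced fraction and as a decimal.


μ = E[X] = 30/11, a = 17.
Markov: P[X ≥ 17] ≤ μ/a = (30/11)/17 = 30/187.
Numerically: ≈ 0.160.
(Since a = 17 > μ = 2.727, the bound 30/187 is < 1 and informative.)

P[X ≥ 17] ≤ 30/187 ≈ 0.160.


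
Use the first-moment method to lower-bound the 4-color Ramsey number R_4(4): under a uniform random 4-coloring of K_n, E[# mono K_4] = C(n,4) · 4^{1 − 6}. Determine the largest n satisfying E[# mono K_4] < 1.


We need C(n, 4) · 4^{1 − 6} < 1, i.e. C(n, 4) < 4^{6 − 1} = 1024.
Check values of n near the boundary:
  n = 10: C(10, 4) = 210; 210 < 1024? YES
  n = 11: C(11, 4) = 330; 330 < 1024? YES
  n = 12: C(12, 4) = 495; 495 < 1024? YES
  n = 13: C(13, 4) = 715; 715 < 1024? YES
  n = 14: C(14, 4) = 1001; 1001 < 1024? YES
  n = 15: C(15, 4) = 1365; 1365 < 1024? NO
The largest n with C(n, 4) < 1024 is n = 14 (where E[X] = 1001/1024 ≈ 0.9775391). Hence R_4(4) > 14, i.e. R_4(4) ≥ 15.

Largest n = 14; hence R_4(4) > 14.


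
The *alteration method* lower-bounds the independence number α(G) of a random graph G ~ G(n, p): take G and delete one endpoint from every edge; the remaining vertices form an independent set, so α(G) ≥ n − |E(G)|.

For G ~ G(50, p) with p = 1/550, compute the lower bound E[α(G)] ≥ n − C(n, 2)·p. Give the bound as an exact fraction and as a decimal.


E[|E(G)|] = C(50, 2)·p = 1225 · (1/550) = 49/22.
E[α(G)] ≥ n − E[|E(G)|] = 50 − 49/22 = 1051/22.
Numerically: ≈ 47.7727.
(This is only a lower bound; the true E[α(G)] may be larger.)

E[α(G)] ≥ 1051/22 ≈ 47.7727.


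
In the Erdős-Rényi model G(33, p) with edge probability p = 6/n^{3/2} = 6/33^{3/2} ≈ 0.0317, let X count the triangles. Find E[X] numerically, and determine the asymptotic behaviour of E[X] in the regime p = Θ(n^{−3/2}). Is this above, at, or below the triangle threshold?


Number of potential triangles: C(33, 3) = 5456.
Each occurs with probability p³ ≈ (0.0317)³ ≈ 3.17060e-05.
By linearity: E[X] = C(33, 3)·p³ ≈ 5456 · 3.17060e-05 ≈ 0.173.
Since α = 3/2 > 1, p = c/n^{3/2} = o(1/n) is below the triangle threshold p ~ 1/n. Asymptotically E[X] ~ (c³/6)·n^{3(1−α)} = (6³/6)·n^{-1.5} → 0, so by Markov's inequality G has no triangles w.h.p.

E[X] ≈ 0.173; in regime p = Θ(1/n^{3/2}) E[X] tends to 0 (below the triangle threshold p ~ 1/n).


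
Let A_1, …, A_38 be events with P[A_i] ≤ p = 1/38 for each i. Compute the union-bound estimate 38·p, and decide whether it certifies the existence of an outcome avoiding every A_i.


Union bound: P[∪_{i=1}^{38} A_i] ≤ Σ_i P[A_i] ≤ 38·p = 38·(1/38) = 1.
Numerically: 1 ≈ 1.000000.
Is 1 < 1? NO.
Since the bound 1 is ≥ 1, the union bound is uninformative here; it does NOT by itself certify existence.

38·p = 1 ≈ 1.000000; existence NOT certified by the union bound.


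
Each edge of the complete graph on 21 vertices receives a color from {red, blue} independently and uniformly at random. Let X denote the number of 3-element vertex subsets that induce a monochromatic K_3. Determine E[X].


Let X = Σ_S X_S over the C(21, 3) = 1330 subsets S of size 3, where X_S = 1 if the K_3 on S is monochromatic.
For a fixed S, the K_3 on S has C(3, 2) = 3 edges. P[all 3 edges red] = (1/2)^3, and likewise for blue, so P[monochromatic] = 2·(1/2)^3 = 2^{1 − 3} = 1/4.
By linearity: E[X] = C(21, 3) · 2^{1 − 3} = 1330 · 1/4 = 665/2.
Numerically: E[X] ≈ 332.50000.

E[X] = C(21,3)·2^(1−C(3,2)) = 665/2 ≈ 332.50000.


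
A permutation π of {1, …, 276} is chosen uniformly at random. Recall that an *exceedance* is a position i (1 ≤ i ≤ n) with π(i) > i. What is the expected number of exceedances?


Write X = Σ_{i=1}^{276} X_i, where X_i = 1_{π(i) > i}.
For each fixed i, π(i) is uniform over {1, …, 276} (marginal of a uniform permutation), so P[π(i) > i] = (n − i)/n. Summing: Σ_{i=1}^{276} (n − i)/n = (0 + 1 + … + 275)/276 = 276(276 − 1)/(2·276) = (276 − 1)/2.
Hence E[X] = Σ_{i=1}^{276} (276 − i)/276 = 275/2 ≈ 137.5000.

E[X] = 275/2 = 137.5000.


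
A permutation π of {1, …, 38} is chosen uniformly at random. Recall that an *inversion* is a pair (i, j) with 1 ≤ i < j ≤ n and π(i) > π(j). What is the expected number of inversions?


Write X = Σ X_I over the C(38, 2) = 703 pairs i < j, with X_I the indicator of one inversion.
There are 703 indicators.
For each fixed pair i < j, the values π(i) and π(j) are two distinct elements of {1, …, 38} in uniformly random order; by symmetry P[π(i) > π(j)] = 1/2.
By linearity: E[X] = 703 · (1/2) = C(38, 2) · (1/2) = 703/2 = 703/2 ≈ 351.500.

E[X] = 703/2 = 351.500.


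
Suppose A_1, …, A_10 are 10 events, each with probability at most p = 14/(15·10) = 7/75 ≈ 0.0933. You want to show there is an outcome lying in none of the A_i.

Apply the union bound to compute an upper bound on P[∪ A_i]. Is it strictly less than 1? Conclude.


Union bound: P[∪_{i=1}^{10} A_i] ≤ Σ_i P[A_i] ≤ 10·p = 10·(7/75) = 14/15.
Numerically: 14/15 ≈ 0.9333.
Is 14/15 < 1? YES.
Since P[∪ A_i] ≤ 14/15 < 1, the complement has P[∩ A_i^c] ≥ 1 − 14/15 = 1/15 > 0, so some outcome avoids every A_i.

10·p = 14/15 ≈ 0.9333; existence CERTIFIED by the union bound.


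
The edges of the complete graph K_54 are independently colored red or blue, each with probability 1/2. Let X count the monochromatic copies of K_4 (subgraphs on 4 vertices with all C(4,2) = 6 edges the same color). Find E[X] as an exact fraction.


Let X = Σ_S X_S over the C(54, 4) = 316251 subsets S of size 4, where X_S = 1 if the K_4 on S is monochromatic.
For a fixed S, the K_4 on S has C(4, 2) = 6 edges. P[all 6 edges red] = (1/2)^6, and likewise for blue, so P[monochromatic] = 2·(1/2)^6 = 2^{1 − 6} = 1/32.
By linearity of expectation: E[X] = C(54, 4) · 2^{1 − 6} = 316251 · 1/32 = 316251/32.
Numerically: E[X] ≈ 9882.84375.

E[X] = C(54,4)·2^(1−C(4,2)) = 316251/32 ≈ 9882.84375.


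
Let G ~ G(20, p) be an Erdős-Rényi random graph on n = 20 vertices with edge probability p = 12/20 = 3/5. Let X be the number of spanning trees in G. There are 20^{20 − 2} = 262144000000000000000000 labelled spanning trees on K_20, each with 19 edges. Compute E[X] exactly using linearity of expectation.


K_20 has 20^{20 − 2} = 262144000000000000000000 labelled spanning trees.
For each such spanning tree H, let X_H = 1 if all 19 edges of H are present in G. Then P[X_H = 1] = p^{19} = (3/5)^{19} = 1162261467/19073486328125.
By linearity of expectation: E[X] = Σ_H E[X_H] = 262144000000000000000000 · p^{19} = 262144000000000000000000 · 1162261467/19073486328125 = 79869999842655731712/5.
Numerically: E[X] ≈ 1.5974e+19.

E[X] = 262144000000000000000000 · (3/5)^{19} = 79869999842655731712/5 ≈ 1.5974e+19.


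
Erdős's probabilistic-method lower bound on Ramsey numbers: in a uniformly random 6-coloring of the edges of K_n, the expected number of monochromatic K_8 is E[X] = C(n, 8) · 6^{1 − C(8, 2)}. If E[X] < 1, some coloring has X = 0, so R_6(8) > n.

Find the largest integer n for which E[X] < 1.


We need C(n, 8) · 6^{1 − 28} < 1, i.e. C(n, 8) < 6^{28 − 1} = 1023490369077469249536.
Check values of n near the boundary:
  n = 1591: C(1591, 8) = 1000427749141189953870; 1000427749141189953870 < 1023490369077469249536? YES
  n = 1592: C(1592, 8) = 1005480414540892933435; 1005480414540892933435 < 1023490369077469249536? YES
  n = 1593: C(1593, 8) = 1010555394551193970323; 1010555394551193970323 < 1023490369077469249536? YES
  n = 1594: C(1594, 8) = 1015652773590544255167; 1015652773590544255167 < 1023490369077469249536? YES
  n = 1595: C(1595, 8) = 1020772636343363633895; 1020772636343363633895 < 1023490369077469249536? YES
  n = 1596: C(1596, 8) = 1025915067760710553965; 1025915067760710553965 < 1023490369077469249536? NO
The largest n with C(n, 8) < 1023490369077469249536 is n = 1595 (where E[X] = 113419181815929292655/113721152119718805504 ≈ 0.997345). Hence R_6(8) > 1595, i.e. R_6(8) ≥ 1596.

Largest n = 1595; hence R_6(8) > 1595.


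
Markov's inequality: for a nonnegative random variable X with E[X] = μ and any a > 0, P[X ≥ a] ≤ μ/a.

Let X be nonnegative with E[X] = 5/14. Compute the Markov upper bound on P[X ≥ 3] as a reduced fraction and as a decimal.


μ = E[X] = 5/14, a = 3.
Markov: P[X ≥ 3] ≤ μ/a = (5/14)/3 = 5/42.
Numerically: ≈ 0.11905.
(Since a = 3 > μ = 0.35714, the bound 5/42 is < 1 and informative.)

P[X ≥ 3] ≤ 5/42 ≈ 0.11905.


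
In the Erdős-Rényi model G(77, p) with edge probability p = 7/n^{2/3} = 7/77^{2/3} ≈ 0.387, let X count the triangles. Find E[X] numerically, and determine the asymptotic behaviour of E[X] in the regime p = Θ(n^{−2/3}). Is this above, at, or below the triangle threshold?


Number of potential triangles: C(77, 3) = 73150.
Each occurs with probability p³ ≈ (0.387)³ ≈ 5.78512e-02.
By linearity: E[X] = C(77, 3)·p³ ≈ 73150 · 5.78512e-02 ≈ 4231.818.
Since α = 2/3 < 1, p = c/n^{2/3} ≫ 1/n is above the triangle threshold p ~ 1/n. Asymptotically E[X] ~ (c³/6)·n^{3(1−α)} = (7³/6)·n^{1} → ∞; triangles are abundant w.h.p.

E[X] ≈ 4231.818; in regime p = Θ(1/n^{2/3}) E[X] diverges (above the triangle threshold p ~ 1/n).


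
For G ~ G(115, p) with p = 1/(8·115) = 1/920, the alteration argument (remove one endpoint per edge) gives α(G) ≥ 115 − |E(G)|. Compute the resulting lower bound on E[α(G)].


E[|E(G)|] = C(115, 2)·p = 6555 · (1/920) = 57/8.
E[α(G)] ≥ n − E[|E(G)|] = 115 − 57/8 = 863/8.
Numerically: ≈ 107.87500.
(This is only a lower bound; the true E[α(G)] may be larger.)

E[α(G)] ≥ 863/8 ≈ 107.87500.


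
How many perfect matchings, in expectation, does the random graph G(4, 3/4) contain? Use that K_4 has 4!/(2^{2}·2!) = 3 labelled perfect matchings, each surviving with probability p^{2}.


K_4 has 4!/(2^{2}·2!) = 3 labelled perfect matchings.
For each such perfect matching H, let X_H = 1 if all 2 edges of H are present in G. Then P[X_H = 1] = p^{2} = (3/4)^{2} = 9/16.
Summing the indicators: E[X] = Σ_H E[X_H] = 3 · p^{2} = 3 · 9/16 = 27/16.
Numerically: E[X] ≈ 1.688.

E[X] = 3 · (3/4)^{2} = 27/16 ≈ 1.688.


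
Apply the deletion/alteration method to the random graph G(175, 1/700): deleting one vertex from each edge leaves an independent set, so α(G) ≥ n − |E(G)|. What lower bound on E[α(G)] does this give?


E[|E(G)|] = C(175, 2)·p = 15225 · (1/700) = 87/4.
E[α(G)] ≥ n − E[|E(G)|] = 175 − 87/4 = 613/4.
Numerically: ≈ 153.25000.
(This is only a lower bound; the true E[α(G)] may be larger.)

E[α(G)] ≥ 613/4 ≈ 153.25000.


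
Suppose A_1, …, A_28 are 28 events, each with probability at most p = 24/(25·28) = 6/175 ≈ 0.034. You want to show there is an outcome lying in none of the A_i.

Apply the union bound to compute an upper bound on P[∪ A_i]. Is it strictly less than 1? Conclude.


Union bound: P[∪_{i=1}^{28} A_i] ≤ Σ_i P[A_i] ≤ 28·p = 28·(6/175) = 24/25.
Numerically: 24/25 ≈ 0.960.
Is 24/25 < 1? YES.
Since P[∪ A_i] ≤ 24/25 < 1, the complement has P[∩ A_i^c] ≥ 1 − 24/25 = 1/25 > 0, so some outcome avoids every A_i.

28·p = 24/25 ≈ 0.960; existence CERTIFIED by the union bound.


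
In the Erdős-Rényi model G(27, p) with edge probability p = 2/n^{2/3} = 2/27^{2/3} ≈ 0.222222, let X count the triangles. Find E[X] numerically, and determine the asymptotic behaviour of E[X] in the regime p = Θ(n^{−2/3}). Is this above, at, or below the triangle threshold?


Number of potential triangles: C(27, 3) = 2925.
Each occurs with probability p³ ≈ (0.222222)³ ≈ 1.09739369e-02.
By linearity: E[X] = C(27, 3)·p³ ≈ 2925 · 1.09739369e-02 ≈ 32.098765.
Since α = 2/3 < 1, p = c/n^{2/3} ≫ 1/n is above the triangle threshold p ~ 1/n. Asymptotically E[X] ~ (c³/6)·n^{3(1−α)} = (2³/6)·n^{1} → ∞; triangles are abundant w.h.p.

E[X] ≈ 32.098765; in regime p = Θ(1/n^{2/3}) E[X] diverges (above the triangle threshold p ~ 1/n).


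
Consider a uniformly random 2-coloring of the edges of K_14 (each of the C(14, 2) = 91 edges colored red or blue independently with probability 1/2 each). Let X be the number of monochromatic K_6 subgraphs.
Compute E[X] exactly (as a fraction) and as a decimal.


Let X = Σ_S X_S over the C(14, 6) = 3003 subsets S of size 6, where X_S = 1 if the K_6 on S is monochromatic.
For a fixed S, the K_6 on S has C(6, 2) = 15 edges. P[all 15 edges red] = (1/2)^15, and likewise for blue, so P[monochromatic] = 2·(1/2)^15 = 2^{1 − 15} = 1/16384.
By linearity: E[X] = C(14, 6) · 2^{1 − 15} = 3003 · 1/16384 = 3003/16384.
Numerically: E[X] ≈ 0.1833.

E[X] = C(14,6)·2^(1−C(6,2)) = 3003/16384 ≈ 0.1833.


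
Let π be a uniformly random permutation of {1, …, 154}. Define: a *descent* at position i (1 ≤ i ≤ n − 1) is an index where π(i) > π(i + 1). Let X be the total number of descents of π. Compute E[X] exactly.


Write X = Σ X_I over i = 1, …, 153, with X_I the indicator of one descent.
There are 153 indicators.
For each fixed i, the pair (π(i), π(i+1)) is a uniformly random ordered pair of distinct values from {1, …, 154}; by symmetry P[π(i) > π(i+1)] = 1/2.
By linearity: E[X] = 153 · (1/2) = (154 − 1) · (1/2) = 153/2 ≈ 76.500000.

E[X] = 153/2 = 76.500000.


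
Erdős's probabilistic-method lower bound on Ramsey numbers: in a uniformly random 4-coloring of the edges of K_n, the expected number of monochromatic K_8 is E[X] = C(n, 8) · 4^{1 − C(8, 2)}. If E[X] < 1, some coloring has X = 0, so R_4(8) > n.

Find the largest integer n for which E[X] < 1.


We need C(n, 8) · 4^{1 − 28} < 1, i.e. C(n, 8) < 4^{28 − 1} = 18014398509481984.
Check values of n near the boundary:
  n = 406: C(406, 8) = 17082453897995850; 17082453897995850 < 18014398509481984? YES
  n = 407: C(407, 8) = 17424959239309050; 17424959239309050 < 18014398509481984? YES
  n = 408: C(408, 8) = 17773458424095231; 17773458424095231 < 18014398509481984? YES
  n = 409: C(409, 8) = 18128041135797879; 18128041135797879 < 18014398509481984? NO
The largest n with C(n, 8) < 18014398509481984 is n = 408 (where E[X] = 17773458424095231/18014398509481984 ≈ 0.9866251). Hence R_4(8) > 408, i.e. R_4(8) ≥ 409.

Largest n = 408; hence R_4(8) > 408.


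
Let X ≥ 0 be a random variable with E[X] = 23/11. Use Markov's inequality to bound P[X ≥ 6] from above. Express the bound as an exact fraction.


μ = E[X] = 23/11, a = 6.
Markov: P[X ≥ 6] ≤ μ/a = (23/11)/6 = 23/66.
Numerically: ≈ 0.348485.
(Since a = 6 > μ = 2.090909, the bound 23/66 is < 1 and informative.)

P[X ≥ 6] ≤ 23/66 ≈ 0.348485.


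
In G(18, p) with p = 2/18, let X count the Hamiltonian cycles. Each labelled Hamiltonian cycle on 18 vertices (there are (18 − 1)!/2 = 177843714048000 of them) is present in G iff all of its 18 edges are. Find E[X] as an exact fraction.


K_18 has (18 − 1)!/2 = 177843714048000 labelled Hamiltonian cycles.
For each such Hamiltonian cycle H, let X_H = 1 if all 18 edges of H are present in G. Then P[X_H = 1] = p^{18} = (1/9)^{18} = 1/150094635296999121.
By linearity: E[X] = Σ_H E[X_H] = 177843714048000 · p^{18} = 177843714048000 · 1/150094635296999121 = 243955712000/205891132094649.
Numerically: E[X] ≈ 0.001185.

E[X] = 177843714048000 · (1/9)^{18} = 243955712000/205891132094649 ≈ 0.001185.


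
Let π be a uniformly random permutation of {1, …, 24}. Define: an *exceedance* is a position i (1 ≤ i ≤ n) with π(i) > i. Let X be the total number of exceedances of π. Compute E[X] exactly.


Write X = Σ_{i=1}^{24} X_i, where X_i = 1_{π(i) > i}.
For each fixed i, π(i) is uniform over {1, …, 24} (marginal of a uniform permutation), so P[π(i) > i] = (n − i)/n. Summing: Σ_{i=1}^{24} (n − i)/n = (0 + 1 + … + 23)/24 = 24(24 − 1)/(2·24) = (24 − 1)/2.
Hence E[X] = Σ_{i=1}^{24} (24 − i)/24 = 23/2 ≈ 11.50000.

E[X] = 23/2 = 11.50000.


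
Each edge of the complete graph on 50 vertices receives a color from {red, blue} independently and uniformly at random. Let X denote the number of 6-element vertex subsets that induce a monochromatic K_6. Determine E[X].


Let X = Σ_S X_S over the C(50, 6) = 15890700 subsets S of size 6, where X_S = 1 if the K_6 on S is monochromatic.
For a fixed S, the K_6 on S has C(6, 2) = 15 edges. P[all 15 edges red] = (1/2)^15, and likewise for blue, so P[monochromatic] = 2·(1/2)^15 = 2^{1 − 15} = 1/16384.
By linearity: E[X] = C(50, 6) · 2^{1 − 15} = 15890700 · 1/16384 = 3972675/4096.
Numerically: E[X] ≈ 969.8914.

E[X] = C(50,6)·2^(1−C(6,2)) = 3972675/4096 ≈ 969.8914.


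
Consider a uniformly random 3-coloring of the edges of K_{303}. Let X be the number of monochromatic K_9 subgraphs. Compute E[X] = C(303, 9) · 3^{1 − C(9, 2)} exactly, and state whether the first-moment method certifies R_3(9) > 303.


E[X] = C(303, 9) · 3^{1 − 36} = 52617706925494425 · 3^{−35} = 52617706925494425/50031545098999707.
As a reduced fraction: E[X] = 17539235641831475/16677181699666569 ≈ 1.0517.
Is E[X] < 1? NO.
Since E[X] ≥ 1, the first-moment bound is inconclusive at n = 303; it does NOT by itself certify R_3(9) > 303.

E[X] = 17539235641831475/16677181699666569 ≈ 1.0517; E[X] ≥ 1; first-moment method inconclusive here.


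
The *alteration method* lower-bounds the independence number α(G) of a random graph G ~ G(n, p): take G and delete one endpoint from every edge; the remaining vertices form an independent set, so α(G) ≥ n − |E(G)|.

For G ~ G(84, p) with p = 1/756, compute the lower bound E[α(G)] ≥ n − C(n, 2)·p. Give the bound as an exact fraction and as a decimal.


E[|E(G)|] = C(84, 2)·p = 3486 · (1/756) = 83/18.
E[α(G)] ≥ n − E[|E(G)|] = 84 − 83/18 = 1429/18.
Numerically: ≈ 79.3889.
(This is only a lower bound; the true E[α(G)] may be larger.)

E[α(G)] ≥ 1429/18 ≈ 79.3889.


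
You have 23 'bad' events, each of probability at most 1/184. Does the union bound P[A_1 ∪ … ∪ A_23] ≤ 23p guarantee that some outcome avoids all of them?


Union bound: P[∪_{i=1}^{23} A_i] ≤ Σ_i P[A_i] ≤ 23·p = 23·(1/184) = 1/8.
Numerically: 1/8 ≈ 0.125000.
Is 1/8 < 1? YES.
Since P[∪ A_i] ≤ 1/8 < 1, the complement has P[∩ A_i^c] ≥ 1 − 1/8 = 7/8 > 0, so some outcome avoids every A_i.

23·p = 1/8 ≈ 0.125000; existence CERTIFIED by the union bound.


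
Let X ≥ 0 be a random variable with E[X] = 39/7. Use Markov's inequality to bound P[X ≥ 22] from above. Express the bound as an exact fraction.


μ = E[X] = 39/7, a = 22.
Markov: P[X ≥ 22] ≤ μ/a = (39/7)/22 = 39/154.
Numerically: ≈ 0.253.
(Since a = 22 > μ = 5.571, the bound 39/154 is < 1 and informative.)

P[X ≥ 22] ≤ 39/154 ≈ 0.253.


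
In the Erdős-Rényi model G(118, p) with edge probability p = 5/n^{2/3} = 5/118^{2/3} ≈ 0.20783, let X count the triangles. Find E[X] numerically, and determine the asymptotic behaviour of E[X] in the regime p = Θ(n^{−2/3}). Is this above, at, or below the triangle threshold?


Number of potential triangles: C(118, 3) = 266916.
Each occurs with probability p³ ≈ (0.20783)³ ≈ 8.9773054e-03.
By linearity: E[X] = C(118, 3)·p³ ≈ 266916 · 8.9773054e-03 ≈ 2396.18644.
Since α = 2/3 < 1, p = c/n^{2/3} ≫ 1/n is above the triangle threshold p ~ 1/n. Asymptotically E[X] ~ (c³/6)·n^{3(1−α)} = (5³/6)·n^{1} → ∞; triangles are abundant w.h.p.

E[X] ≈ 2396.18644; in regime p = Θ(1/n^{2/3}) E[X] diverges (above the triangle threshold p ~ 1/n).


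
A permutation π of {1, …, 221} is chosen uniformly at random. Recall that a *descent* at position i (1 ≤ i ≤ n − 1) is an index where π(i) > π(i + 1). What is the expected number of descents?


Write X = Σ X_I over i = 1, …, 220, with X_I the indicator of one descent.
There are 220 indicators.
For each fixed i, the pair (π(i), π(i+1)) is a uniformly random ordered pair of distinct values from {1, …, 221}; by symmetry P[π(i) > π(i+1)] = 1/2.
By linearity: E[X] = 220 · (1/2) = (221 − 1) · (1/2) = 110 ≈ 110.00000.

E[X] = 110 = 110.00000.


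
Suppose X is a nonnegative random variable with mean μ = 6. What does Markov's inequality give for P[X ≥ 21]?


μ = E[X] = 6, a = 21.
Markov: P[X ≥ 21] ≤ μ/a = (6)/21 = 2/7.
Numerically: ≈ 0.2857.
(Since a = 21 > μ = 6.0000, the bound 2/7 is < 1 and informative.)

P[X ≥ 21] ≤ 2/7 ≈ 0.2857.


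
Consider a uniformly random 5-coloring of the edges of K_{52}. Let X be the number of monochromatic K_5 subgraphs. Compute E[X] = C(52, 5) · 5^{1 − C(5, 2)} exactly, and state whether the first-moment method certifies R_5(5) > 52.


E[X] = C(52, 5) · 5^{1 − 10} = 2598960 · 5^{−9} = 2598960/1953125.
As a reduced fraction: E[X] = 519792/390625 ≈ 1.3307.
Is E[X] < 1? NO.
Since E[X] ≥ 1, the first-moment bound is inconclusive at n = 52; it does NOT by itself certify R_5(5) > 52.

E[X] = 519792/390625 ≈ 1.3307; E[X] ≥ 1; first-moment method inconclusive here.


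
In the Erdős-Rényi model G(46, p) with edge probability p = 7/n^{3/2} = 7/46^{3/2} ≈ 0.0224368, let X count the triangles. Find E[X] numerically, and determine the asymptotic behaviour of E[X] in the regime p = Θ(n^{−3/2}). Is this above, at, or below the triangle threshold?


Number of potential triangles: C(46, 3) = 15180.
Each occurs with probability p³ ≈ (0.0224368)³ ≈ 1.12949387e-05.
By linearity: E[X] = C(46, 3)·p³ ≈ 15180 · 1.12949387e-05 ≈ 0.171457.
Since α = 3/2 > 1, p = c/n^{3/2} = o(1/n) is below the triangle threshold p ~ 1/n. Asymptotically E[X] ~ (c³/6)·n^{3(1−α)} = (7³/6)·n^{-1.5} → 0, so by Markov's inequality G has no triangles w.h.p.

E[X] ≈ 0.171457; in regime p = Θ(1/n^{3/2}) E[X] tends to 0 (below the triangle threshold p ~ 1/n).


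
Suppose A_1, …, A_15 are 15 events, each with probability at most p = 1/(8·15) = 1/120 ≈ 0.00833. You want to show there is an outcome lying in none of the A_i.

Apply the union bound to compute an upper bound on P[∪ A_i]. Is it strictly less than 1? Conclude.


Union bound: P[∪_{i=1}^{15} A_i] ≤ Σ_i P[A_i] ≤ 15·p = 15·(1/120) = 1/8.
Numerically: 1/8 ≈ 0.12500.
Is 1/8 < 1? YES.
Since P[∪ A_i] ≤ 1/8 < 1, the complement has P[∩ A_i^c] ≥ 1 − 1/8 = 7/8 > 0, so some outcome avoids every A_i.

15·p = 1/8 ≈ 0.12500; existence CERTIFIED by the union bound.


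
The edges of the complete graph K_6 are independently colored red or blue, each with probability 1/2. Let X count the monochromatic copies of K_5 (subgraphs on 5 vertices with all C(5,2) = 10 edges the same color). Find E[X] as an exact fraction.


Let X = Σ_S X_S over the C(6, 5) = 6 subsets S of size 5, where X_S = 1 if the K_5 on S is monochromatic.
For a fixed S, the K_5 on S has C(5, 2) = 10 edges. P[all 10 edges red] = (1/2)^10, and likewise for blue, so P[monochromatic] = 2·(1/2)^10 = 2^{1 − 10} = 1/512.
By linearity of expectation: E[X] = C(6, 5) · 2^{1 − 10} = 6 · 1/512 = 3/256.
Numerically: E[X] ≈ 0.012.

E[X] = C(6,5)·2^(1−C(5,2)) = 3/256 ≈ 0.012.


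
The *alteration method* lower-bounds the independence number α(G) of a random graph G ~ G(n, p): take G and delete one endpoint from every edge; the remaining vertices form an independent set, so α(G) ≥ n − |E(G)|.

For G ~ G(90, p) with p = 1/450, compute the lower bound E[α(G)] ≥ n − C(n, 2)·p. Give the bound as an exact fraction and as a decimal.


E[|E(G)|] = C(90, 2)·p = 4005 · (1/450) = 89/10.
E[α(G)] ≥ n − E[|E(G)|] = 90 − 89/10 = 811/10.
Numerically: ≈ 81.100.
(This is only a lower bound; the true E[α(G)] may be larger.)

E[α(G)] ≥ 811/10 ≈ 81.100.


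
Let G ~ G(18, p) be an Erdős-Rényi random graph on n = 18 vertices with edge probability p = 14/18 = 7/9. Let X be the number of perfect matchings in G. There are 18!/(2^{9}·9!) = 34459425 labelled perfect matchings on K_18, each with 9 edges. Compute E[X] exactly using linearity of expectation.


K_18 has 18!/(2^{9}·9!) = 34459425 labelled perfect matchings.
For each such perfect matching H, let X_H = 1 if all 9 edges of H are present in G. Then P[X_H = 1] = p^{9} = (7/9)^{9} = 40353607/387420489.
Summing the indicators: E[X] = Σ_H E[X_H] = 34459425 · p^{9} = 34459425 · 40353607/387420489 = 17167433257975/4782969.
Numerically: E[X] ≈ 3.589e+06.

E[X] = 34459425 · (7/9)^{9} = 17167433257975/4782969 ≈ 3.589e+06.


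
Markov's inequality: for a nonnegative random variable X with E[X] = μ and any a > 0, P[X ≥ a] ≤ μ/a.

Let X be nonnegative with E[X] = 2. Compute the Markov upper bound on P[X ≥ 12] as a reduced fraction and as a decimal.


μ = E[X] = 2, a = 12.
Markov: P[X ≥ 12] ≤ μ/a = (2)/12 = 1/6.
Numerically: ≈ 0.166667.
(Since a = 12 > μ = 2.000000, the bound 1/6 is < 1 and informative.)

P[X ≥ 12] ≤ 1/6 ≈ 0.166667.


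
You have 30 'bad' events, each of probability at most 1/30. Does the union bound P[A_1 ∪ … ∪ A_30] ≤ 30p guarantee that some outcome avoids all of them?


Union bound: P[∪_{i=1}^{30} A_i] ≤ Σ_i P[A_i] ≤ 30·p = 30·(1/30) = 1.
Numerically: 1 ≈ 1.0000.
Is 1 < 1? NO.
Since the bound 1 is ≥ 1, the union bound is uninformative here; it does NOT by itself certify existence.

30·p = 1 ≈ 1.0000; existence NOT certified by the union bound.


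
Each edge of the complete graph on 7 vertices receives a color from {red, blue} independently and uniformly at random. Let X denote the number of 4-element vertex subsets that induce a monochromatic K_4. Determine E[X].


Let X = Σ_S X_S over the C(7, 4) = 35 subsets S of size 4, where X_S = 1 if the K_4 on S is monochromatic.
For a fixed S, the K_4 on S has C(4, 2) = 6 edges. P[all 6 edges red] = (1/2)^6, and likewise for blue, so P[monochromatic] = 2·(1/2)^6 = 2^{1 − 6} = 1/32.
By linearity of expectation: E[X] = C(7, 4) · 2^{1 − 6} = 35 · 1/32 = 35/32.
Numerically: E[X] ≈ 1.093750.

E[X] = C(7,4)·2^(1−C(4,2)) = 35/32 ≈ 1.093750.


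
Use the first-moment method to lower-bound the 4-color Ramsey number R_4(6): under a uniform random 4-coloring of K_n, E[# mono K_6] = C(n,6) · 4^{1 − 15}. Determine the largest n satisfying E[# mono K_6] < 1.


We need C(n, 6) · 4^{1 − 15} < 1, i.e. C(n, 6) < 4^{15 − 1} = 268435456.
Check values of n near the boundary:
  n = 74: C(74, 6) = 185250786; 185250786 < 268435456? YES
  n = 75: C(75, 6) = 201359550; 201359550 < 268435456? YES
  n = 76: C(76, 6) = 218618940; 218618940 < 268435456? YES
  n = 77: C(77, 6) = 237093780; 237093780 < 268435456? YES
  n = 78: C(78, 6) = 256851595; 256851595 < 268435456? YES
  n = 79: C(79, 6) = 277962685; 277962685 < 268435456? NO
  n = 80: C(80, 6) = 300500200; 300500200 < 268435456? NO
  n = 81: C(81, 6) = 324540216; 324540216 < 268435456? NO
The largest n with C(n, 6) < 268435456 is n = 78 (where E[X] = 256851595/268435456 ≈ 0.95685). Hence R_4(6) > 78, i.e. R_4(6) ≥ 79.

Largest n = 78; hence R_4(6) > 78.


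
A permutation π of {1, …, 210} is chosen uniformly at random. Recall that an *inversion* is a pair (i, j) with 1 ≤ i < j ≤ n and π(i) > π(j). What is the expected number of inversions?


Write X = Σ X_I over the C(210, 2) = 21945 pairs i < j, with X_I the indicator of one inversion.
There are 21945 indicators.
For each fixed pair i < j, the values π(i) and π(j) are two distinct elements of {1, …, 210} in uniformly random order; by symmetry P[π(i) > π(j)] = 1/2.
By linearity: E[X] = 21945 · (1/2) = C(210, 2) · (1/2) = 21945/2 = 21945/2 ≈ 10972.50000.

E[X] = 21945/2 = 10972.50000.


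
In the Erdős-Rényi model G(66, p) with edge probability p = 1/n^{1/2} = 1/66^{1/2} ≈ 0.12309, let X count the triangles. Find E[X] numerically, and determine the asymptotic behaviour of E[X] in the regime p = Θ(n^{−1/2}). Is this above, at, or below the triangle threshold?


Number of potential triangles: C(66, 3) = 45760.
Each occurs with probability p³ ≈ (0.12309)³ ≈ 1.8650226e-03.
By linearity: E[X] = C(66, 3)·p³ ≈ 45760 · 1.8650226e-03 ≈ 85.34343.
Since α = 1/2 < 1, p = c/n^{1/2} ≫ 1/n is above the triangle threshold p ~ 1/n. Asymptotically E[X] ~ (c³/6)·n^{3(1−α)} = (1³/6)·n^{1.5} → ∞; triangles are abundant w.h.p.

E[X] ≈ 85.34343; in regime p = Θ(1/n^{1/2}) E[X] diverges (above the triangle threshold p ~ 1/n).


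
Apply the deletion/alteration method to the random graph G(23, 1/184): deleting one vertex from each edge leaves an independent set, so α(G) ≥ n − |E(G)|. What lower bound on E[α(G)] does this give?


E[|E(G)|] = C(23, 2)·p = 253 · (1/184) = 11/8.
E[α(G)] ≥ n − E[|E(G)|] = 23 − 11/8 = 173/8.
Numerically: ≈ 21.625000.
(This is only a lower bound; the true E[α(G)] may be larger.)

E[α(G)] ≥ 173/8 ≈ 21.625000.


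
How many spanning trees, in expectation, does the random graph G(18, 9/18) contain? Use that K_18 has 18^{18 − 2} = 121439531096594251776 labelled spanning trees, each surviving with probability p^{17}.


K_18 has 18^{18 − 2} = 121439531096594251776 labelled spanning trees.
For each such spanning tree H, let X_H = 1 if all 17 edges of H are present in G. Then P[X_H = 1] = p^{17} = (1/2)^{17} = 1/131072.
By linearity: E[X] = Σ_H E[X_H] = 121439531096594251776 · p^{17} = 121439531096594251776 · 1/131072 = 1853020188851841/2.
Numerically: E[X] ≈ 9.27e+14.

E[X] = 121439531096594251776 · (1/2)^{17} = 1853020188851841/2 ≈ 9.27e+14.


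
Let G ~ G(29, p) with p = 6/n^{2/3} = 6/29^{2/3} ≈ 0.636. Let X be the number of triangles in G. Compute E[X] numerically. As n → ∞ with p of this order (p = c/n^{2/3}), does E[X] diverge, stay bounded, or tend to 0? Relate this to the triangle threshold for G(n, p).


Number of potential triangles: C(29, 3) = 3654.
Each occurs with probability p³ ≈ (0.636)³ ≈ 2.56837e-01.
By linearity: E[X] = C(29, 3)·p³ ≈ 3654 · 2.56837e-01 ≈ 938.483.
Since α = 2/3 < 1, p = c/n^{2/3} ≫ 1/n is above the triangle threshold p ~ 1/n. Asymptotically E[X] ~ (c³/6)·n^{3(1−α)} = (6³/6)·n^{1} → ∞; triangles are abundant w.h.p.

E[X] ≈ 938.483; in regime p = Θ(1/n^{2/3}) E[X] diverges (above the triangle threshold p ~ 1/n).


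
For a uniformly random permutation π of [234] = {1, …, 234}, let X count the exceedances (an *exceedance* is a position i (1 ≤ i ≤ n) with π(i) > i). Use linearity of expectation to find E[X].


Write X = Σ_{i=1}^{234} X_i, where X_i = 1_{π(i) > i}.
For each fixed i, π(i) is uniform over {1, …, 234} (marginal of a uniform permutation), so P[π(i) > i] = (n − i)/n. Summing: Σ_{i=1}^{234} (n − i)/n = (0 + 1 + … + 233)/234 = 234(234 − 1)/(2·234) = (234 − 1)/2.
Hence E[X] = Σ_{i=1}^{234} (234 − i)/234 = 233/2 ≈ 116.5000.

E[X] = 233/2 = 116.5000.


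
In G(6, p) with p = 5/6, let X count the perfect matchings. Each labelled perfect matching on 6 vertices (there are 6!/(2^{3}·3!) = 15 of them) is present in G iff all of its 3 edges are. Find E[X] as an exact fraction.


K_6 has 6!/(2^{3}·3!) = 15 labelled perfect matchings.
For each such perfect matching H, let X_H = 1 if all 3 edges of H are present in G. Then P[X_H = 1] = p^{3} = (5/6)^{3} = 125/216.
By linearity of expectation: E[X] = Σ_H E[X_H] = 15 · p^{3} = 15 · 125/216 = 625/72.
Numerically: E[X] ≈ 8.681.

E[X] = 15 · (5/6)^{3} = 625/72 ≈ 8.681.


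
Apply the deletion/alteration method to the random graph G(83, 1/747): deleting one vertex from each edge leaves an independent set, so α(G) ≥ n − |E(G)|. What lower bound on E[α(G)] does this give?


E[|E(G)|] = C(83, 2)·p = 3403 · (1/747) = 41/9.
E[α(G)] ≥ n − E[|E(G)|] = 83 − 41/9 = 706/9.
Numerically: ≈ 78.44444.
(This is only a lower bound; the true E[α(G)] may be larger.)

E[α(G)] ≥ 706/9 ≈ 78.44444.


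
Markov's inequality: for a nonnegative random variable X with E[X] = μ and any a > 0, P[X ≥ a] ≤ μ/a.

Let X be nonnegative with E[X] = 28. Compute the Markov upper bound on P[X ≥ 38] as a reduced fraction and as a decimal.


μ = E[X] = 28, a = 38.
Markov: P[X ≥ 38] ≤ μ/a = (28)/38 = 14/19.
Numerically: ≈ 0.736842.
(Since a = 38 > μ = 28.000000, the bound 14/19 is < 1 and informative.)

P[X ≥ 38] ≤ 14/19 ≈ 0.736842.


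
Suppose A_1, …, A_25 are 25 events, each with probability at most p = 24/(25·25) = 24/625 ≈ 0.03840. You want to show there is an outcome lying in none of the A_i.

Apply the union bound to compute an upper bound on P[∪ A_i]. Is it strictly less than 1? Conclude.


Union bound: P[∪_{i=1}^{25} A_i] ≤ Σ_i P[A_i] ≤ 25·p = 25·(24/625) = 24/25.
Numerically: 24/25 ≈ 0.96000.
Is 24/25 < 1? YES.
Since P[∪ A_i] ≤ 24/25 < 1, the complement has P[∩ A_i^c] ≥ 1 − 24/25 = 1/25 > 0, so some outcome avoids every A_i.

25·p = 24/25 ≈ 0.96000; existence CERTIFIED by the union bound.


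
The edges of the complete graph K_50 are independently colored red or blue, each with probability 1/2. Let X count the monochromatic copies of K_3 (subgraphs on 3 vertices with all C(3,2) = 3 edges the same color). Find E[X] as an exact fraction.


Let X = Σ_S X_S over the C(50, 3) = 19600 subsets S of size 3, where X_S = 1 if the K_3 on S is monochromatic.
For a fixed S, the K_3 on S has C(3, 2) = 3 edges. P[all 3 edges red] = (1/2)^3, and likewise for blue, so P[monochromatic] = 2·(1/2)^3 = 2^{1 − 3} = 1/4.
By linearity of expectation: E[X] = C(50, 3) · 2^{1 − 3} = 19600 · 1/4 = 4900.
Numerically: E[X] ≈ 4900.00000.

E[X] = C(50,3)·2^(1−C(3,2)) = 4900 ≈ 4900.00000.


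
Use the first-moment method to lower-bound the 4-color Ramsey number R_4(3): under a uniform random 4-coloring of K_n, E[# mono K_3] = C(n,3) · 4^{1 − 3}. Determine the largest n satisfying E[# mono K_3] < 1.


We need C(n, 3) · 4^{1 − 3} < 1, i.e. C(n, 3) < 4^{3 − 1} = 16.
Check values of n near the boundary:
  n = 3: C(3, 3) = 1; 1 < 16? YES
  n = 4: C(4, 3) = 4; 4 < 16? YES
  n = 5: C(5, 3) = 10; 10 < 16? YES
  n = 6: C(6, 3) = 20; 20 < 16? NO
The largest n with C(n, 3) < 16 is n = 5 (where E[X] = 5/8 ≈ 0.6250000). Hence R_4(3) > 5, i.e. R_4(3) ≥ 6.

Largest n = 5; hence R_4(3) > 5.


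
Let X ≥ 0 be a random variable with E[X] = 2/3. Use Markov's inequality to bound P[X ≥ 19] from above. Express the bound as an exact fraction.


μ = E[X] = 2/3, a = 19.
Markov: P[X ≥ 19] ≤ μ/a = (2/3)/19 = 2/57.
Numerically: ≈ 0.035.
(Since a = 19 > μ = 0.667, the bound 2/57 is < 1 and informative.)

P[X ≥ 19] ≤ 2/57 ≈ 0.035.


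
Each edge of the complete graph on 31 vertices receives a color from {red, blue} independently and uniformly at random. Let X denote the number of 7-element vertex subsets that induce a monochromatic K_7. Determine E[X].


Let X = Σ_S X_S over the C(31, 7) = 2629575 subsets S of size 7, where X_S = 1 if the K_7 on S is monochromatic.
For a fixed S, the K_7 on S has C(7, 2) = 21 edges. P[all 21 edges red] = (1/2)^21, and likewise for blue, so P[monochromatic] = 2·(1/2)^21 = 2^{1 − 21} = 1/1048576.
By linearity of expectation: E[X] = C(31, 7) · 2^{1 − 21} = 2629575 · 1/1048576 = 2629575/1048576.
Numerically: E[X] ≈ 2.50776.

E[X] = C(31,7)·2^(1−C(7,2)) = 2629575/1048576 ≈ 2.50776.


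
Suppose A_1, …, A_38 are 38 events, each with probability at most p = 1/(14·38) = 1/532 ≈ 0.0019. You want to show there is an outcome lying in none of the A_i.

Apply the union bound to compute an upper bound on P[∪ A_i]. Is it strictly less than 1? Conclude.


Union bound: P[∪_{i=1}^{38} A_i] ≤ Σ_i P[A_i] ≤ 38·p = 38·(1/532) = 1/14.
Numerically: 1/14 ≈ 0.0714.
Is 1/14 < 1? YES.
Since P[∪ A_i] ≤ 1/14 < 1, the complement has P[∩ A_i^c] ≥ 1 − 1/14 = 13/14 > 0, so some outcome avoids every A_i.

38·p = 1/14 ≈ 0.0714; existence CERTIFIED by the union bound.


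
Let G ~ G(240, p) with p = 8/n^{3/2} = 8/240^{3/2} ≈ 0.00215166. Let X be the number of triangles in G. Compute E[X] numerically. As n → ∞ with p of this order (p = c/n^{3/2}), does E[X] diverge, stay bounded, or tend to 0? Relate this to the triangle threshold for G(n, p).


Number of potential triangles: C(240, 3) = 2275280.
Each occurs with probability p³ ≈ (0.00215166)³ ≈ 9.96137692e-09.
By linearity: E[X] = C(240, 3)·p³ ≈ 2275280 · 9.96137692e-09 ≈ 0.022665.
Since α = 3/2 > 1, p = c/n^{3/2} = o(1/n) is below the triangle threshold p ~ 1/n. Asymptotically E[X] ~ (c³/6)·n^{3(1−α)} = (8³/6)·n^{-1.5} → 0, so by Markov's inequality G has no triangles w.h.p.

E[X] ≈ 0.022665; in regime p = Θ(1/n^{3/2}) E[X] tends to 0 (below the triangle threshold p ~ 1/n).
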